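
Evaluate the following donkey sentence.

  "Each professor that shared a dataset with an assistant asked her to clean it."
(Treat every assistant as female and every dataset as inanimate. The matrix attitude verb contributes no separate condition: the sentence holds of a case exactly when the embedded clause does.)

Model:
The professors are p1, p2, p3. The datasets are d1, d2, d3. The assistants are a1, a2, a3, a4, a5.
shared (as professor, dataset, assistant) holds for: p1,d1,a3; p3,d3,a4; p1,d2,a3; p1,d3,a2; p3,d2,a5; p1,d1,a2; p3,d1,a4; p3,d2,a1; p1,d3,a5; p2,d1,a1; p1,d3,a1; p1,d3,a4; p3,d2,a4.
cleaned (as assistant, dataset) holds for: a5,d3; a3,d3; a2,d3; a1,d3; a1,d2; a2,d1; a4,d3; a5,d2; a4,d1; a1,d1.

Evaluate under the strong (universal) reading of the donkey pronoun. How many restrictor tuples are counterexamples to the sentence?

3

"her" takes "an assistant" as antecedent and "it" takes "a dataset"; both are donkey pronouns co-varying with the restrictor.
Strong reading: for every (p,d,a) with shared(p,d,a), cleaned(a,d).
Restrictor triples: (p1,d1,a2)→cleaned(a2,d1) ✓  (p1,d1,a3)→cleaned(a3,d1) ✗  (p1,d2,a3)→cleaned(a3,d2) ✗  (p1,d3,a1)→cleaned(a1,d3) ✓  (p1,d3,a2)→cleaned(a2,d3) ✓  (p1,d3,a4)→cleaned(a4,d3) ✓  (p1,d3,a5)→cleaned(a5,d3) ✓  (p2,d1,a1)→cleaned(a1,d1) ✓  (p3,d1,a4)→cleaned(a4,d1) ✓  (p3,d2,a1)→cleaned(a1,d2) ✓  (p3,d2,a4)→cleaned(a4,d2) ✗  (p3,d2,a5)→cleaned(a5,d2) ✓  (p3,d3,a4)→cleaned(a4,d3) ✓
Counterexamples (restrictor triples failing the scope): 3.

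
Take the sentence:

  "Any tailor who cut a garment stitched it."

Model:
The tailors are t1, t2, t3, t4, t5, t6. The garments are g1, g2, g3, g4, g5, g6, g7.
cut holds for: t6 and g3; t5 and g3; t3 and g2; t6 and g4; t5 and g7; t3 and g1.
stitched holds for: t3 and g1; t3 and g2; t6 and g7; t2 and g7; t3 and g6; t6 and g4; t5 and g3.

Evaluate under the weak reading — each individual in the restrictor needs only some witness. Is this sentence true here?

"it" takes "a garment" as antecedent — a donkey pronoun bound across the clause boundary.
Weak reading: every tailor t with some cut-garment has at least one cut-garment g such that stitched(t,g).
Per tailor: t3:✓  t5:✓  t6:✓
Every tailor in the restrictor has a witness.

True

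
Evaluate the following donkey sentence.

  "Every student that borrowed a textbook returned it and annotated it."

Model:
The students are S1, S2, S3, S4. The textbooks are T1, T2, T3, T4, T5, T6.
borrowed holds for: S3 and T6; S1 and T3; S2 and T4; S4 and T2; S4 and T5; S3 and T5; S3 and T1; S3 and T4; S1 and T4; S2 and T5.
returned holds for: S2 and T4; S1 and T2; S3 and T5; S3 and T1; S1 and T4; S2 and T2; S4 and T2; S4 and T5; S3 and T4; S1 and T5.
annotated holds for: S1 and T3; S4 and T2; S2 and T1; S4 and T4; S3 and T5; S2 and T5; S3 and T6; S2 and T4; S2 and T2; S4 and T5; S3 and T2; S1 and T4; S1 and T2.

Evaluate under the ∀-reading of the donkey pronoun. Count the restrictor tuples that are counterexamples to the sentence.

5

"it" takes "a textbook" as antecedent — a donkey pronoun bound across the clause boundary.
Strong reading: for every (s,t) with borrowed(s,t), returned(s,t) ∧ annotated(s,t).
Restrictor pairs: (S1,T3) ✗  (S1,T4) ✓  (S2,T4) ✓  (S2,T5) ✗  (S3,T1) ✗  (S3,T4) ✗  (S3,T5) ✓  (S3,T6) ✗  (S4,T2) ✓  (S4,T5) ✓
Counterexamples (restrictor pairs failing the scope): 5.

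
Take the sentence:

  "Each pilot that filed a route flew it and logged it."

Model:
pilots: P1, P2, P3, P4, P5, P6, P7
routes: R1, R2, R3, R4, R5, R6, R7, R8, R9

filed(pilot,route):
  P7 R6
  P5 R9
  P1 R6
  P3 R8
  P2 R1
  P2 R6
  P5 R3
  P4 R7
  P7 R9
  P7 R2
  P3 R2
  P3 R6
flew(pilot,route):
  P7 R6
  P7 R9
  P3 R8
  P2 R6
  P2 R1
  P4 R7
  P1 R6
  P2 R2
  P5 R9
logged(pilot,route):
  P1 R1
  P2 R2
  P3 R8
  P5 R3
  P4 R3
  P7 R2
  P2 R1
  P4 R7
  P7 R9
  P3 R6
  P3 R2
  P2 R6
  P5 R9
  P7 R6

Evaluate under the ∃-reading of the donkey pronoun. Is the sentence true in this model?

"it" takes "a route" as antecedent — a donkey pronoun bound across the clause boundary.
Weak reading: every pilot p with some filed-route has at least one filed-route r such that flew(p,r) ∧ logged(p,r).
Per pilot: P1:✗  P2:✓  P3:✓  P4:✓  P5:✓  P7:✓
P1 has no witness among its filed-routes.

False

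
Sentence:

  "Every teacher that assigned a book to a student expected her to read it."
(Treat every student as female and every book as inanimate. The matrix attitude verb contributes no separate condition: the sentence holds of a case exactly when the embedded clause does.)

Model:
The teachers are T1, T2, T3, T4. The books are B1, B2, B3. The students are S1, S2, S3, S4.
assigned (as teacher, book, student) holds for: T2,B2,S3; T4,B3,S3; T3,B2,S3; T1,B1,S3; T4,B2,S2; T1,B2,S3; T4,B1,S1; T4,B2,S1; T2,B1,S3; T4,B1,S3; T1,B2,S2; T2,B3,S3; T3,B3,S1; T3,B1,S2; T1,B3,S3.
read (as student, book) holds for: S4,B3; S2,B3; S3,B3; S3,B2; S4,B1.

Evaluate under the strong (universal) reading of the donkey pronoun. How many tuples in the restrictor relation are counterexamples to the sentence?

9

"her" takes "a student" as antecedent and "it" takes "a book"; both are donkey pronouns co-varying with the restrictor.
Strong reading: for every (t,b,s) with assigned(t,b,s), read(s,b).
Restrictor triples: (T1,B1,S3)→read(S3,B1) ✗  (T1,B2,S2)→read(S2,B2) ✗  (T1,B2,S3)→read(S3,B2) ✓  (T1,B3,S3)→read(S3,B3) ✓  (T2,B1,S3)→read(S3,B1) ✗  (T2,B2,S3)→read(S3,B2) ✓  (T2,B3,S3)→read(S3,B3) ✓  (T3,B1,S2)→read(S2,B1) ✗  (T3,B2,S3)→read(S3,B2) ✓  (T3,B3,S1)→read(S1,B3) ✗  (T4,B1,S1)→read(S1,B1) ✗  (T4,B1,S3)→read(S3,B1) ✗  (T4,B2,S1)→read(S1,B2) ✗  (T4,B2,S2)→read(S2,B2) ✗  (T4,B3,S3)→read(S3,B3) ✓
Counterexamples (restrictor triples failing the scope): 9.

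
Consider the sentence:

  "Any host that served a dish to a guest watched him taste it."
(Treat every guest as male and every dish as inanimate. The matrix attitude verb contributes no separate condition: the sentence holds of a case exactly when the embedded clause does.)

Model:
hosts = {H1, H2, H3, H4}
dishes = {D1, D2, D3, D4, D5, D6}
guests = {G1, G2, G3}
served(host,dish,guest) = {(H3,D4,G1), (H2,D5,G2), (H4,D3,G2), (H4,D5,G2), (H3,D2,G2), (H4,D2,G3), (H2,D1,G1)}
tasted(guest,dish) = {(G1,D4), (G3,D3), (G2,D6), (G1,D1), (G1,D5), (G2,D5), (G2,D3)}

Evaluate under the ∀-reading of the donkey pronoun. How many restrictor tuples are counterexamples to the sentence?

"him" takes "a guest" as antecedent and "it" takes "a dish"; both are donkey pronouns co-varying with the restrictor.
Strong reading: for every (h,d,g) with served(h,d,g), tasted(g,d).
Restrictor triples: (H2,D1,G1)→tasted(G1,D1) ✓  (H2,D5,G2)→tasted(G2,D5) ✓  (H3,D2,G2)→tasted(G2,D2) ✗  (H3,D4,G1)→tasted(G1,D4) ✓  (H4,D2,G3)→tasted(G3,D2) ✗  (H4,D3,G2)→tasted(G2,D3) ✓  (H4,D5,G2)→tasted(G2,D5) ✓
Counterexamples (restrictor triples failing the scope): 2.

2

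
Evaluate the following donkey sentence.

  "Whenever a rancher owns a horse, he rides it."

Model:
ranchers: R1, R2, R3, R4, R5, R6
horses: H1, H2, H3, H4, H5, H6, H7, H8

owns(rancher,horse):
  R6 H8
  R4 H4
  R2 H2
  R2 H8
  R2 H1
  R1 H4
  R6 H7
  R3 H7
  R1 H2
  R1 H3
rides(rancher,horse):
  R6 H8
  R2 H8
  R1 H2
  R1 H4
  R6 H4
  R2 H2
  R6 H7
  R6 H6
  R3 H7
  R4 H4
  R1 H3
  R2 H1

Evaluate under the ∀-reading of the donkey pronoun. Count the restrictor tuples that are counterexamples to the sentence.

"it" takes "a horse" as antecedent — a donkey pronoun bound across the clause boundary.
Strong reading: for every (r,h) with owns(r,h), rides(r,h).
Restrictor pairs: (R1,H2) ✓  (R1,H3) ✓  (R1,H4) ✓  (R2,H1) ✓  (R2,H2) ✓  (R2,H8) ✓  (R3,H7) ✓  (R4,H4) ✓  (R6,H7) ✓  (R6,H8) ✓
Counterexamples (restrictor pairs failing the scope): 0.

0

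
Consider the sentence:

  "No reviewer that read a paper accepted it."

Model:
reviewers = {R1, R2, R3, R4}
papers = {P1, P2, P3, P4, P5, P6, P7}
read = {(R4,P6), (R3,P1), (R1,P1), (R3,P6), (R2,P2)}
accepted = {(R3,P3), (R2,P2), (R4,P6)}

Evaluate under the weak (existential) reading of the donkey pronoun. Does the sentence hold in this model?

False

"it" takes "a paper" as antecedent — a donkey pronoun bound across the clause boundary.
Truth condition: for no (r,p) with read(r,p) does accepted(r,p) hold.
Restrictor pairs — does the scope hold? (R1,P1):fails  (R2,P2):holds  (R3,P1):fails  (R3,P6):fails  (R4,P6):holds
Scope holds for 2 pair(s), so the sentence is false.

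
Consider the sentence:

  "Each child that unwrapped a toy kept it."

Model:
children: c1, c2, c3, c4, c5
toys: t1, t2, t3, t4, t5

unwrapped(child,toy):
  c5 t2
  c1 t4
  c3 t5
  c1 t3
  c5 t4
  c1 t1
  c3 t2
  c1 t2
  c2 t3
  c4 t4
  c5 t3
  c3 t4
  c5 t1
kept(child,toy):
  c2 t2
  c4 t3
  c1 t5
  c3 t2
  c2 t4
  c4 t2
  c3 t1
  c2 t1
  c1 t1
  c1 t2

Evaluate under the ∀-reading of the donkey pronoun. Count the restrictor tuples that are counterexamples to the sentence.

10

"it" takes "a toy" as antecedent — a donkey pronoun bound across the clause boundary.
Strong reading: for every (c,t) with unwrapped(c,t), kept(c,t).
Restrictor pairs: (c1,t1) ✓  (c1,t2) ✓  (c1,t3) ✗  (c1,t4) ✗  (c2,t3) ✗  (c3,t2) ✓  (c3,t4) ✗  (c3,t5) ✗  (c4,t4) ✗  (c5,t1) ✗  (c5,t2) ✗  (c5,t3) ✗  (c5,t4) ✗
Counterexamples (restrictor pairs failing the scope): 10.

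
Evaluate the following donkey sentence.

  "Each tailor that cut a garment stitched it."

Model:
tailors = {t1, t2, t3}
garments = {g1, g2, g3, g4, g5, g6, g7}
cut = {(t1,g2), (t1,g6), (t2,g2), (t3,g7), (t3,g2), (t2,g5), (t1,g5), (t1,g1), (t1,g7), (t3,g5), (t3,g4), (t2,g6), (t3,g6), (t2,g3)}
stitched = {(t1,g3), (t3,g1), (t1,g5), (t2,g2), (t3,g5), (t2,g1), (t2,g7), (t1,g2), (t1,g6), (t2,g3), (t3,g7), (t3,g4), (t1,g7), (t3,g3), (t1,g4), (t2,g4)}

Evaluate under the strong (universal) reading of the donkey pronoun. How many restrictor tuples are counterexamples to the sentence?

5

"it" takes "a garment" as antecedent — a donkey pronoun bound across the clause boundary.
Strong reading: for every (t,g) with cut(t,g), stitched(t,g).
Restrictor pairs: (t1,g1) ✗  (t1,g2) ✓  (t1,g5) ✓  (t1,g6) ✓  (t1,g7) ✓  (t2,g2) ✓  (t2,g3) ✓  (t2,g5) ✗  (t2,g6) ✗  (t3,g2) ✗  (t3,g4) ✓  (t3,g5) ✓  (t3,g6) ✗  (t3,g7) ✓
Counterexamples (restrictor pairs failing the scope): 5.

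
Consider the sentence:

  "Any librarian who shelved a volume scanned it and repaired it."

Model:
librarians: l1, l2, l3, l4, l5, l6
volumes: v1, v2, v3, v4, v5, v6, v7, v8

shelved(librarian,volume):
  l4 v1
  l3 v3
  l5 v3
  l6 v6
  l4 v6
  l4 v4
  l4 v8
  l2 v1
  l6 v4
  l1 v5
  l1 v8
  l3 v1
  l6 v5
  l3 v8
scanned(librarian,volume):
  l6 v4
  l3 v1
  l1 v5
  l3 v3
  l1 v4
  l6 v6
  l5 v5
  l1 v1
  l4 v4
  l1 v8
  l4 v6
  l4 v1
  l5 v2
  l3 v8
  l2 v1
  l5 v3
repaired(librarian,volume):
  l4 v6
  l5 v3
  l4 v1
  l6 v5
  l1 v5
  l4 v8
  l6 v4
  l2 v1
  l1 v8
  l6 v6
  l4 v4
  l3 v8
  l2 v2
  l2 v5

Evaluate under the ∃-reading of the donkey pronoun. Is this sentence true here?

"it" takes "a volume" as antecedent — a donkey pronoun bound across the clause boundary.
Weak reading: every librarian l with some shelved-volume has at least one shelved-volume v such that scanned(l,v) ∧ repaired(l,v).
Per librarian: l1:✓  l2:✓  l3:✓  l4:✓  l5:✓  l6:✓
Every librarian in the restrictor has a witness.

True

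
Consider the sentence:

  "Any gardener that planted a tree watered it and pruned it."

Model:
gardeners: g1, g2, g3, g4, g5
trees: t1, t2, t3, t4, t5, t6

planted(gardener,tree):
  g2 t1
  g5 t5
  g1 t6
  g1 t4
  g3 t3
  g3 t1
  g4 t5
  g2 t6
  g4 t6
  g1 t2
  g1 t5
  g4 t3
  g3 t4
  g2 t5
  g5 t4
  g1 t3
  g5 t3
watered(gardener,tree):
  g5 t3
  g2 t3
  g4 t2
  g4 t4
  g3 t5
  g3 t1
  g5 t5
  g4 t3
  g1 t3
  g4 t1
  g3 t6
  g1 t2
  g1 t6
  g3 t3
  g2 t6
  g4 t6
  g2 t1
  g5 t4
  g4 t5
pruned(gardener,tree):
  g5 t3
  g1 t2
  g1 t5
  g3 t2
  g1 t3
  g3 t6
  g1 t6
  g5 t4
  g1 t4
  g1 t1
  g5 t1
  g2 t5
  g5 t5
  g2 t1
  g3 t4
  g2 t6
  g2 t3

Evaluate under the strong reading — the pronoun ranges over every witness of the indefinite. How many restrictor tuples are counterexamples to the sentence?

"it" takes "a tree" as antecedent — a donkey pronoun bound across the clause boundary.
Strong reading: for every (g,t) with planted(g,t), watered(g,t) ∧ pruned(g,t).
Restrictor pairs: (g1,t2) ✓  (g1,t3) ✓  (g1,t4) ✗  (g1,t5) ✗  (g1,t6) ✓  (g2,t1) ✓  (g2,t5) ✗  (g2,t6) ✓  (g3,t1) ✗  (g3,t3) ✗  (g3,t4) ✗  (g4,t3) ✗  (g4,t5) ✗  (g4,t6) ✗  (g5,t3) ✓  (g5,t4) ✓  (g5,t5) ✓
Counterexamples (restrictor pairs failing the scope): 9.

9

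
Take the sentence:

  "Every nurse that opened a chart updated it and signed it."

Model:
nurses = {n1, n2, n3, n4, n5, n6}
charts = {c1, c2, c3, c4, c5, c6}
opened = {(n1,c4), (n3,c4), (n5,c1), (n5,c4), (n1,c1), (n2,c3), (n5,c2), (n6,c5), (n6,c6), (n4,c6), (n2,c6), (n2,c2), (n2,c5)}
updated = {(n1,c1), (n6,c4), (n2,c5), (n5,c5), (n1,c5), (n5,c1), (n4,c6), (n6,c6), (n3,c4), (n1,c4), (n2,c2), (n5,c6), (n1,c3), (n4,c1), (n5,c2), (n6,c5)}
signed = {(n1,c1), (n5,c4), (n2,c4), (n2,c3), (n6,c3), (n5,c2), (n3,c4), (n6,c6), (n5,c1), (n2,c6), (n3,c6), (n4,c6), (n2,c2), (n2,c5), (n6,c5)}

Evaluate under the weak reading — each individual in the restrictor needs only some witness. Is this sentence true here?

"it" takes "a chart" as antecedent — a donkey pronoun bound across the clause boundary.
Weak reading: every nurse n with some opened-chart has at least one opened-chart c such that updated(n,c) ∧ signed(n,c).
Per nurse: n1:✓  n2:✓  n3:✓  n4:✓  n5:✓  n6:✓
Every nurse in the restrictor has a witness.

True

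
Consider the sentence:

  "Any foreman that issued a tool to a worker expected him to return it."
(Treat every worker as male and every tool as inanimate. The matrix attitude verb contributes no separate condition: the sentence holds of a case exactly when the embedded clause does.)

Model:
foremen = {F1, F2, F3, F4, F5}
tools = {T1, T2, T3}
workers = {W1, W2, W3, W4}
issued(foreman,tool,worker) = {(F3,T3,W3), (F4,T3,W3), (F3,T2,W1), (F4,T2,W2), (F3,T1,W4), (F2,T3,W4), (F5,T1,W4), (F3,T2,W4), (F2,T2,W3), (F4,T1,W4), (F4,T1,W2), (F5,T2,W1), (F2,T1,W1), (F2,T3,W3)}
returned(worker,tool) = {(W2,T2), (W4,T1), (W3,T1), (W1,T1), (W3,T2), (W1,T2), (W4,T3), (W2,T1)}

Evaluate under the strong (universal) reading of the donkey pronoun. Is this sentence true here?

"him" takes "a worker" as antecedent and "it" takes "a tool"; both are donkey pronouns co-varying with the restrictor.
Strong reading: for every (f,t,w) with issued(f,t,w), returned(w,t).
Restrictor triples: (F2,T1,W1)→returned(W1,T1) ✓  (F2,T2,W3)→returned(W3,T2) ✓  (F2,T3,W3)→returned(W3,T3) ✗  (F2,T3,W4)→returned(W4,T3) ✓  (F3,T1,W4)→returned(W4,T1) ✓  (F3,T2,W1)→returned(W1,T2) ✓  (F3,T2,W4)→returned(W4,T2) ✗  (F3,T3,W3)→returned(W3,T3) ✗  (F4,T1,W2)→returned(W2,T1) ✓  (F4,T1,W4)→returned(W4,T1) ✓  (F4,T2,W2)→returned(W2,T2) ✓  (F4,T3,W3)→returned(W3,T3) ✗  (F5,T1,W4)→returned(W4,T1) ✓  (F5,T2,W1)→returned(W1,T2) ✓
Counterexample: (F2,T3,W3) — returned(W3,T3) does not hold.

False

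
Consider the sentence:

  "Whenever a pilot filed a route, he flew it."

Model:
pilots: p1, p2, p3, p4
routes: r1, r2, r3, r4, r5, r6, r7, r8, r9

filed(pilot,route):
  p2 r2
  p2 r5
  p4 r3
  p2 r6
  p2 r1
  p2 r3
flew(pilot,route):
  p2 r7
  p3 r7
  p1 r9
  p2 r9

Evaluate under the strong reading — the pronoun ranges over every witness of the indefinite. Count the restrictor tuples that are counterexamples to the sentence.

"it" takes "a route" as antecedent — a donkey pronoun bound across the clause boundary.
Strong reading: for every (p,r) with filed(p,r), flew(p,r).
Restrictor pairs: (p2,r1) ✗  (p2,r2) ✗  (p2,r3) ✗  (p2,r5) ✗  (p2,r6) ✗  (p4,r3) ✗
Counterexamples (restrictor pairs failing the scope): 6.

6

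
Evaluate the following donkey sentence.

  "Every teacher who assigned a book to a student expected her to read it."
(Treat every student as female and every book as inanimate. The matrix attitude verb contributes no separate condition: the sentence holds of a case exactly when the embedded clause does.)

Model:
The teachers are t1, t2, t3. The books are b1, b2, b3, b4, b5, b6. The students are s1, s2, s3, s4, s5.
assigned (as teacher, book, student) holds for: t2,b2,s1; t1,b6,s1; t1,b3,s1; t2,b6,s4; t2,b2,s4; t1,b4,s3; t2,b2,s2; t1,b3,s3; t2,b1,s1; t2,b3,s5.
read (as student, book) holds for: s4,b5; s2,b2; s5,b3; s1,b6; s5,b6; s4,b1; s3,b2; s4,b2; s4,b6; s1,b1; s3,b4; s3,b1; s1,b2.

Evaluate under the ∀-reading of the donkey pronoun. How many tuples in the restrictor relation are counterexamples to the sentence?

2

"her" takes "a student" as antecedent and "it" takes "a book"; both are donkey pronouns co-varying with the restrictor.
Strong reading: for every (t,b,s) with assigned(t,b,s), read(s,b).
Restrictor triples: (t1,b3,s1)→read(s1,b3) ✗  (t1,b3,s3)→read(s3,b3) ✗  (t1,b4,s3)→read(s3,b4) ✓  (t1,b6,s1)→read(s1,b6) ✓  (t2,b1,s1)→read(s1,b1) ✓  (t2,b2,s1)→read(s1,b2) ✓  (t2,b2,s2)→read(s2,b2) ✓  (t2,b2,s4)→read(s4,b2) ✓  (t2,b3,s5)→read(s5,b3) ✓  (t2,b6,s4)→read(s4,b6) ✓
Counterexamples (restrictor triples failing the scope): 2.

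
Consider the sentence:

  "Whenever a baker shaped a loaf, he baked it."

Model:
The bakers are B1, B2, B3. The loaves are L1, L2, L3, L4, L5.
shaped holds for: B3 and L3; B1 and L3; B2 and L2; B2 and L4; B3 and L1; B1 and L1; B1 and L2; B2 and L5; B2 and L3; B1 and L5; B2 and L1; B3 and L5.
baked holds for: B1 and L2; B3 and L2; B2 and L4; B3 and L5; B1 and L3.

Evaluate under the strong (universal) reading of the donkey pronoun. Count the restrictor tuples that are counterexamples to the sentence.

8

"it" takes "a loaf" as antecedent — a donkey pronoun bound across the clause boundary.
Strong reading: for every (b,l) with shaped(b,l), baked(b,l).
Restrictor pairs: (B1,L1) ✗  (B1,L2) ✓  (B1,L3) ✓  (B1,L5) ✗  (B2,L1) ✗  (B2,L2) ✗  (B2,L3) ✗  (B2,L4) ✓  (B2,L5) ✗  (B3,L1) ✗  (B3,L3) ✗  (B3,L5) ✓
Counterexamples (restrictor pairs failing the scope): 8.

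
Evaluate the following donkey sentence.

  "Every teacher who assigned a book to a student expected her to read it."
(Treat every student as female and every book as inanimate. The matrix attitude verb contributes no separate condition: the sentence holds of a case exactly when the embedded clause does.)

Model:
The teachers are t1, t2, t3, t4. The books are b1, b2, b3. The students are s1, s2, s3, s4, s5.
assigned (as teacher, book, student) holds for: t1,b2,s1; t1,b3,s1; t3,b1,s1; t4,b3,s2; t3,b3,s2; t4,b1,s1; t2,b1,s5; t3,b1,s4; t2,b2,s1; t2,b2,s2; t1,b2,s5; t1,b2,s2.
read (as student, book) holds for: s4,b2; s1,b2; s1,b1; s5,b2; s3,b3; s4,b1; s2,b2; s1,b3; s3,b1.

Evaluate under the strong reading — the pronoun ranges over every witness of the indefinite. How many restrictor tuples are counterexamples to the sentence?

3

"her" takes "a student" as antecedent and "it" takes "a book"; both are donkey pronouns co-varying with the restrictor.
Strong reading: for every (t,b,s) with assigned(t,b,s), read(s,b).
Restrictor triples: (t1,b2,s1)→read(s1,b2) ✓  (t1,b2,s2)→read(s2,b2) ✓  (t1,b2,s5)→read(s5,b2) ✓  (t1,b3,s1)→read(s1,b3) ✓  (t2,b1,s5)→read(s5,b1) ✗  (t2,b2,s1)→read(s1,b2) ✓  (t2,b2,s2)→read(s2,b2) ✓  (t3,b1,s1)→read(s1,b1) ✓  (t3,b1,s4)→read(s4,b1) ✓  (t3,b3,s2)→read(s2,b3) ✗  (t4,b1,s1)→read(s1,b1) ✓  (t4,b3,s2)→read(s2,b3) ✗
Counterexamples (restrictor triples failing the scope): 3.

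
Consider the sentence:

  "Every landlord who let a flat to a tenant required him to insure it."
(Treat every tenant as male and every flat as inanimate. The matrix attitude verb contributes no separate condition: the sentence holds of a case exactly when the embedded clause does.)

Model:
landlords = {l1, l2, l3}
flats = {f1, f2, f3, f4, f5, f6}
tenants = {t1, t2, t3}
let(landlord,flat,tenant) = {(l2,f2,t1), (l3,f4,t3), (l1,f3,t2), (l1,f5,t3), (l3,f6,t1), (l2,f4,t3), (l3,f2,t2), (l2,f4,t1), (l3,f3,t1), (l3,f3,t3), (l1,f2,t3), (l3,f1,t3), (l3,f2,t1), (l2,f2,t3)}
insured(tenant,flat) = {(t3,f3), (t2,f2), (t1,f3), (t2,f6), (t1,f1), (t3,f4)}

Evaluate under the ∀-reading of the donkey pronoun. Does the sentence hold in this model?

"him" takes "a tenant" as antecedent and "it" takes "a flat"; both are donkey pronouns co-varying with the restrictor.
Strong reading: for every (l,f,t) with let(l,f,t), insured(t,f).
Restrictor triples: (l1,f2,t3)→insured(t3,f2) ✗  (l1,f3,t2)→insured(t2,f3) ✗  (l1,f5,t3)→insured(t3,f5) ✗  (l2,f2,t1)→insured(t1,f2) ✗  (l2,f2,t3)→insured(t3,f2) ✗  (l2,f4,t1)→insured(t1,f4) ✗  (l2,f4,t3)→insured(t3,f4) ✓  (l3,f1,t3)→insured(t3,f1) ✗  (l3,f2,t1)→insured(t1,f2) ✗  (l3,f2,t2)→insured(t2,f2) ✓  (l3,f3,t1)→insured(t1,f3) ✓  (l3,f3,t3)→insured(t3,f3) ✓  (l3,f4,t3)→insured(t3,f4) ✓  (l3,f6,t1)→insured(t1,f6) ✗
Counterexample: (l1,f2,t3) — insured(t3,f2) does not hold.

False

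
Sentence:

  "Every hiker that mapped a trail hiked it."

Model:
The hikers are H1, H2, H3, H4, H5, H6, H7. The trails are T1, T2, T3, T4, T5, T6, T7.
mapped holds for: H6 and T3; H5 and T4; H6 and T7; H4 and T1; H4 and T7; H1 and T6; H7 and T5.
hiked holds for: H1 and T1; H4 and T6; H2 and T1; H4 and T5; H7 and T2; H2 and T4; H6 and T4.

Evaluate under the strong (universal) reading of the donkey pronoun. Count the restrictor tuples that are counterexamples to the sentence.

7

"it" takes "a trail" as antecedent — a donkey pronoun bound across the clause boundary.
Strong reading: for every (h,t) with mapped(h,t), hiked(h,t).
Restrictor pairs: (H1,T6) ✗  (H4,T1) ✗  (H4,T7) ✗  (H5,T4) ✗  (H6,T3) ✗  (H6,T7) ✗  (H7,T5) ✗
Counterexamples (restrictor pairs failing the scope): 7.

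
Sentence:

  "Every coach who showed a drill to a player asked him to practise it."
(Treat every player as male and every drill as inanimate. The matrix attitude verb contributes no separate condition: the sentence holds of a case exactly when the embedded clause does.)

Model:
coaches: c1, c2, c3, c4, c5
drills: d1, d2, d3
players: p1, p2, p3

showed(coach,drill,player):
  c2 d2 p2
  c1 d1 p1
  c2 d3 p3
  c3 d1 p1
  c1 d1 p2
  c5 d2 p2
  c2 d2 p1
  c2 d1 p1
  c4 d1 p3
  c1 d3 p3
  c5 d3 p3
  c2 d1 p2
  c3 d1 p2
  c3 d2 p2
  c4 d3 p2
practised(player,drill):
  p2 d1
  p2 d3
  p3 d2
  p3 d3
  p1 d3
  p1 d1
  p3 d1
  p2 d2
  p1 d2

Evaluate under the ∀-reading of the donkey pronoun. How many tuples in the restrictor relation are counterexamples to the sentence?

"him" takes "a player" as antecedent and "it" takes "a drill"; both are donkey pronouns co-varying with the restrictor.
Strong reading: for every (c,d,p) with showed(c,d,p), practised(p,d).
Restrictor triples: (c1,d1,p1)→practised(p1,d1) ✓  (c1,d1,p2)→practised(p2,d1) ✓  (c1,d3,p3)→practised(p3,d3) ✓  (c2,d1,p1)→practised(p1,d1) ✓  (c2,d1,p2)→practised(p2,d1) ✓  (c2,d2,p1)→practised(p1,d2) ✓  (c2,d2,p2)→practised(p2,d2) ✓  (c2,d3,p3)→practised(p3,d3) ✓  (c3,d1,p1)→practised(p1,d1) ✓  (c3,d1,p2)→practised(p2,d1) ✓  (c3,d2,p2)→practised(p2,d2) ✓  (c4,d1,p3)→practised(p3,d1) ✓  (c4,d3,p2)→practised(p2,d3) ✓  (c5,d2,p2)→practised(p2,d2) ✓  (c5,d3,p3)→practised(p3,d3) ✓
Counterexamples (restrictor triples failing the scope): 0.

0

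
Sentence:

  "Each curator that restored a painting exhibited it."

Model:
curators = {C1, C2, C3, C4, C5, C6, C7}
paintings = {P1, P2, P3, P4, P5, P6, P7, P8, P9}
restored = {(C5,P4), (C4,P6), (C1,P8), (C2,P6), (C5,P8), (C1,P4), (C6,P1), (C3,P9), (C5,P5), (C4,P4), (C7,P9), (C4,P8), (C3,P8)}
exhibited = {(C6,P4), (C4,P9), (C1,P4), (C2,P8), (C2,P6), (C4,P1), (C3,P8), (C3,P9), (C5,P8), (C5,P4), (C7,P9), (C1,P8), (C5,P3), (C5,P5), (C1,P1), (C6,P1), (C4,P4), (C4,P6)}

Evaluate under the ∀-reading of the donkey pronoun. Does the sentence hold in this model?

False

"it" takes "a painting" as antecedent — a donkey pronoun bound across the clause boundary.
Strong reading: for every (c,p) with restored(c,p), exhibited(c,p).
Restrictor pairs: (C1,P4) ✓  (C1,P8) ✓  (C2,P6) ✓  (C3,P8) ✓  (C3,P9) ✓  (C4,P4) ✓  (C4,P6) ✓  (C4,P8) ✗  (C5,P4) ✓  (C5,P5) ✓  (C5,P8) ✓  (C6,P1) ✓  (C7,P9) ✓
Counterexample: (C4,P8) is in restored but fails the scope.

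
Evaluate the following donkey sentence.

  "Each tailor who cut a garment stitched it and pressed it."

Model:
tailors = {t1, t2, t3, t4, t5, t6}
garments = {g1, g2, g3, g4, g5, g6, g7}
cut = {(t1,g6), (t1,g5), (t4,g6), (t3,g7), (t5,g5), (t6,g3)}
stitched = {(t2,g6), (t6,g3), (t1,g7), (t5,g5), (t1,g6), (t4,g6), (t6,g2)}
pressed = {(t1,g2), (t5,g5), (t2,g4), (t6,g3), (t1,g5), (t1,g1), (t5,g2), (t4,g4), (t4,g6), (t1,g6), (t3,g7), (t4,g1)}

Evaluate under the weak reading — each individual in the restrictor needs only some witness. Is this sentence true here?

"it" takes "a garment" as antecedent — a donkey pronoun bound across the clause boundary.
Weak reading: every tailor t with some cut-garment has at least one cut-garment g such that stitched(t,g) ∧ pressed(t,g).
Per tailor: t1:✓  t3:✗  t4:✓  t5:✓  t6:✓
t3 has no witness among its cut-garments.

False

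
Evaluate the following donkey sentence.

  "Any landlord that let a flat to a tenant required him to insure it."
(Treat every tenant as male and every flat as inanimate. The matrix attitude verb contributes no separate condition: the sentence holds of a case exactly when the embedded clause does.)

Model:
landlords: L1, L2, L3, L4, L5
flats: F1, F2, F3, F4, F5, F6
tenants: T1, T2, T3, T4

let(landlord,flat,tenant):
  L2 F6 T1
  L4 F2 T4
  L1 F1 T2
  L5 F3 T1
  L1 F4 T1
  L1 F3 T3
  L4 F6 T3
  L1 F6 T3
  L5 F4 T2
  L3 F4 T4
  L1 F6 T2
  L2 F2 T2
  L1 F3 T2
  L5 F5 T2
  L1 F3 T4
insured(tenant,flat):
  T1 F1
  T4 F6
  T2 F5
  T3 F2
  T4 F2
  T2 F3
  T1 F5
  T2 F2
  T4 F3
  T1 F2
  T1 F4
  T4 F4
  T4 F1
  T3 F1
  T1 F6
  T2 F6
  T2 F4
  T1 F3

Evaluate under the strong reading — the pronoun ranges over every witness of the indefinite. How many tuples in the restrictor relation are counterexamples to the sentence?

4

"him" takes "a tenant" as antecedent and "it" takes "a flat"; both are donkey pronouns co-varying with the restrictor.
Strong reading: for every (l,f,t) with let(l,f,t), insured(t,f).
Restrictor triples: (L1,F1,T2)→insured(T2,F1) ✗  (L1,F3,T2)→insured(T2,F3) ✓  (L1,F3,T3)→insured(T3,F3) ✗  (L1,F3,T4)→insured(T4,F3) ✓  (L1,F4,T1)→insured(T1,F4) ✓  (L1,F6,T2)→insured(T2,F6) ✓  (L1,F6,T3)→insured(T3,F6) ✗  (L2,F2,T2)→insured(T2,F2) ✓  (L2,F6,T1)→insured(T1,F6) ✓  (L3,F4,T4)→insured(T4,F4) ✓  (L4,F2,T4)→insured(T4,F2) ✓  (L4,F6,T3)→insured(T3,F6) ✗  (L5,F3,T1)→insured(T1,F3) ✓  (L5,F4,T2)→insured(T2,F4) ✓  (L5,F5,T2)→insured(T2,F5) ✓
Counterexamples (restrictor triples failing the scope): 4.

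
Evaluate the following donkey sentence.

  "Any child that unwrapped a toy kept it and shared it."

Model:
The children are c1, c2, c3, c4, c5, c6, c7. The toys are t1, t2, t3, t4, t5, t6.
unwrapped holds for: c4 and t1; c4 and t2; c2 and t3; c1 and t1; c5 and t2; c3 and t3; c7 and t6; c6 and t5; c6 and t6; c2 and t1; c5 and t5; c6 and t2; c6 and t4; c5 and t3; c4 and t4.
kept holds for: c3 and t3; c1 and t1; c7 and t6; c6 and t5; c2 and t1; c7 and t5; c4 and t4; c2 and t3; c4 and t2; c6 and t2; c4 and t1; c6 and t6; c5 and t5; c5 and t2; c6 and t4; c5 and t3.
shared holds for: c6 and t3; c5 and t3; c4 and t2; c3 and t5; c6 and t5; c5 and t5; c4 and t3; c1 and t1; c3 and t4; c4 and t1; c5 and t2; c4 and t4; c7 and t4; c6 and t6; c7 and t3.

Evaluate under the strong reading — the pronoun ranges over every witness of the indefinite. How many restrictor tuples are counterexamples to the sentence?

6

"it" takes "a toy" as antecedent — a donkey pronoun bound across the clause boundary.
Strong reading: for every (c,t) with unwrapped(c,t), kept(c,t) ∧ shared(c,t).
Restrictor pairs: (c1,t1) ✓  (c2,t1) ✗  (c2,t3) ✗  (c3,t3) ✗  (c4,t1) ✓  (c4,t2) ✓  (c4,t4) ✓  (c5,t2) ✓  (c5,t3) ✓  (c5,t5) ✓  (c6,t2) ✗  (c6,t4) ✗  (c6,t5) ✓  (c6,t6) ✓  (c7,t6) ✗
Counterexamples (restrictor pairs failing the scope): 6.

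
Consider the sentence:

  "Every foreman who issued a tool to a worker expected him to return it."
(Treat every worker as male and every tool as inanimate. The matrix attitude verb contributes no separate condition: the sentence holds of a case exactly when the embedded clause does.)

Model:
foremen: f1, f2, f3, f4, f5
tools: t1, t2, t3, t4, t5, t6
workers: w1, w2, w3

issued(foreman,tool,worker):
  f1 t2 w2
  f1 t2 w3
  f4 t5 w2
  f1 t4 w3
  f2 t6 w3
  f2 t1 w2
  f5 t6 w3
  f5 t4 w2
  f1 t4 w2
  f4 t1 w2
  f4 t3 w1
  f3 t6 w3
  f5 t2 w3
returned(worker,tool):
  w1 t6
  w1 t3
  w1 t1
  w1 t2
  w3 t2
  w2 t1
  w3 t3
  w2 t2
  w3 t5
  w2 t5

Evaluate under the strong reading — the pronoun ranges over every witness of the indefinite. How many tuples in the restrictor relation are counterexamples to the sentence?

6

"him" takes "a worker" as antecedent and "it" takes "a tool"; both are donkey pronouns co-varying with the restrictor.
Strong reading: for every (f,t,w) with issued(f,t,w), returned(w,t).
Restrictor triples: (f1,t2,w2)→returned(w2,t2) ✓  (f1,t2,w3)→returned(w3,t2) ✓  (f1,t4,w2)→returned(w2,t4) ✗  (f1,t4,w3)→returned(w3,t4) ✗  (f2,t1,w2)→returned(w2,t1) ✓  (f2,t6,w3)→returned(w3,t6) ✗  (f3,t6,w3)→returned(w3,t6) ✗  (f4,t1,w2)→returned(w2,t1) ✓  (f4,t3,w1)→returned(w1,t3) ✓  (f4,t5,w2)→returned(w2,t5) ✓  (f5,t2,w3)→returned(w3,t2) ✓  (f5,t4,w2)→returned(w2,t4) ✗  (f5,t6,w3)→returned(w3,t6) ✗
Counterexamples (restrictor triples failing the scope): 6.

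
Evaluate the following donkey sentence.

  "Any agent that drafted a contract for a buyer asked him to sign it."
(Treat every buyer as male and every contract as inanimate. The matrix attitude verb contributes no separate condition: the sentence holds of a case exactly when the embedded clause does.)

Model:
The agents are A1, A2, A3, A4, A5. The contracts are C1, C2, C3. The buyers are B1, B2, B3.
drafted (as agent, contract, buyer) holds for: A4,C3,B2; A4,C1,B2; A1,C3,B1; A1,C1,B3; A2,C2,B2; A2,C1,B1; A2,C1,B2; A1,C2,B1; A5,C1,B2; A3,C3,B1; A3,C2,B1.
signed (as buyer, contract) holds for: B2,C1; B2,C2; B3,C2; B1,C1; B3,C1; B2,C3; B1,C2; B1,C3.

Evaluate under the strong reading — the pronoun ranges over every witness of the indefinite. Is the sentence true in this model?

True

"him" takes "a buyer" as antecedent and "it" takes "a contract"; both are donkey pronouns co-varying with the restrictor.
Strong reading: for every (a,c,b) with drafted(a,c,b), signed(b,c).
Restrictor triples: (A1,C1,B3)→signed(B3,C1) ✓  (A1,C2,B1)→signed(B1,C2) ✓  (A1,C3,B1)→signed(B1,C3) ✓  (A2,C1,B1)→signed(B1,C1) ✓  (A2,C1,B2)→signed(B2,C1) ✓  (A2,C2,B2)→signed(B2,C2) ✓  (A3,C2,B1)→signed(B1,C2) ✓  (A3,C3,B1)→signed(B1,C3) ✓  (A4,C1,B2)→signed(B2,C1) ✓  (A4,C3,B2)→signed(B2,C3) ✓  (A5,C1,B2)→signed(B2,C1) ✓
Every restrictor triple satisfies the scope.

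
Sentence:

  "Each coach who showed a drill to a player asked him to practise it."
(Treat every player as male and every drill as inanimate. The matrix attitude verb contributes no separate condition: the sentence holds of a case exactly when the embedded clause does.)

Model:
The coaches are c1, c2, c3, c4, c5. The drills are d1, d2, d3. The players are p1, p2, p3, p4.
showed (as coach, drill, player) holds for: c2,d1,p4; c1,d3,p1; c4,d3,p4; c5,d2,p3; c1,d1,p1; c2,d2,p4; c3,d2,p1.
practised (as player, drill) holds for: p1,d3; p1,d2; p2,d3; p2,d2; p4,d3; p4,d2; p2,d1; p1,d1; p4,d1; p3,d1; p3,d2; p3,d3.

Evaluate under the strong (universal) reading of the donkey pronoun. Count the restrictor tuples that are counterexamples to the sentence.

"him" takes "a player" as antecedent and "it" takes "a drill"; both are donkey pronouns co-varying with the restrictor.
Strong reading: for every (c,d,p) with showed(c,d,p), practised(p,d).
Restrictor triples: (c1,d1,p1)→practised(p1,d1) ✓  (c1,d3,p1)→practised(p1,d3) ✓  (c2,d1,p4)→practised(p4,d1) ✓  (c2,d2,p4)→practised(p4,d2) ✓  (c3,d2,p1)→practised(p1,d2) ✓  (c4,d3,p4)→practised(p4,d3) ✓  (c5,d2,p3)→practised(p3,d2) ✓
Counterexamples (restrictor triples failing the scope): 0.

0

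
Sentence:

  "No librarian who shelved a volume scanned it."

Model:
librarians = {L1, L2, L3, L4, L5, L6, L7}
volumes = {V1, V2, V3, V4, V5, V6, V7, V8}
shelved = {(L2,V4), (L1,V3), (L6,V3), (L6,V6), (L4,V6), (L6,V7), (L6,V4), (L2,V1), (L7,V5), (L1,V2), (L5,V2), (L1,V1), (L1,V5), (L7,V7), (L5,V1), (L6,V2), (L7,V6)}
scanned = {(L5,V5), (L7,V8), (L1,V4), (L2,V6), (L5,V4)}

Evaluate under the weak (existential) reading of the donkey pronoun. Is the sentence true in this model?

True

"it" takes "a volume" as antecedent — a donkey pronoun bound across the clause boundary.
Truth condition: for no (l,v) with shelved(l,v) does scanned(l,v) hold.
Restrictor pairs — does the scope hold? (L1,V1):fails  (L1,V2):fails  (L1,V3):fails  (L1,V5):fails  (L2,V1):fails  (L2,V4):fails  (L4,V6):fails  (L5,V1):fails  (L5,V2):fails  (L6,V2):fails  (L6,V3):fails  (L6,V4):fails  (L6,V6):fails  (L6,V7):fails  (L7,V5):fails  (L7,V6):fails  (L7,V7):fails
Scope holds for no restrictor pair, so the sentence is true.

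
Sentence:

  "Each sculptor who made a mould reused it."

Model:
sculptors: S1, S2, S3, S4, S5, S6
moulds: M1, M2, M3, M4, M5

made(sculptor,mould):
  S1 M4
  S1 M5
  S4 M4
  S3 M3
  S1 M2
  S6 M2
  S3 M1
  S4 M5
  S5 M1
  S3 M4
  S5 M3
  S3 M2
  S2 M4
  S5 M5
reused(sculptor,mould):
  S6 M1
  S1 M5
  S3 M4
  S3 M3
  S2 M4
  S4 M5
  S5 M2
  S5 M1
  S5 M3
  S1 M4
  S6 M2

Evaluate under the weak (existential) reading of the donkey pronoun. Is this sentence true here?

True

"it" takes "a mould" as antecedent — a donkey pronoun bound across the clause boundary.
Weak reading: every sculptor s with some made-mould has at least one made-mould m such that reused(s,m).
Per sculptor: S1:✓  S2:✓  S3:✓  S4:✓  S5:✓  S6:✓
Every sculptor in the restrictor has a witness.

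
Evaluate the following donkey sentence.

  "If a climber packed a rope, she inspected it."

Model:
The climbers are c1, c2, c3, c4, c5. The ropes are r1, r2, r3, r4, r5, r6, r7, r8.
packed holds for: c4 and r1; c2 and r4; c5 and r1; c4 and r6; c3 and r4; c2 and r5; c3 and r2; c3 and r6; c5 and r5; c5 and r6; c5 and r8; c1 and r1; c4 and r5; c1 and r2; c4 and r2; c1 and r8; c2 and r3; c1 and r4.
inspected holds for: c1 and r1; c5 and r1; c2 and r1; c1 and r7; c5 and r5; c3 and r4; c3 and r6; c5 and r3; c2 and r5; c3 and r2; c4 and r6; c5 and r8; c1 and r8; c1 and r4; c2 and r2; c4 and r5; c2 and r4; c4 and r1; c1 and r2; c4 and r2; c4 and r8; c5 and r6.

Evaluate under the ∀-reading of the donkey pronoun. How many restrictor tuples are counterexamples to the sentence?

1

"it" takes "a rope" as antecedent — a donkey pronoun bound across the clause boundary.
Strong reading: for every (c,r) with packed(c,r), inspected(c,r).
Restrictor pairs: (c1,r1) ✓  (c1,r2) ✓  (c1,r4) ✓  (c1,r8) ✓  (c2,r3) ✗  (c2,r4) ✓  (c2,r5) ✓  (c3,r2) ✓  (c3,r4) ✓  (c3,r6) ✓  (c4,r1) ✓  (c4,r2) ✓  (c4,r5) ✓  (c4,r6) ✓  (c5,r1) ✓  (c5,r5) ✓  (c5,r6) ✓  (c5,r8) ✓
Counterexamples (restrictor pairs failing the scope): 1.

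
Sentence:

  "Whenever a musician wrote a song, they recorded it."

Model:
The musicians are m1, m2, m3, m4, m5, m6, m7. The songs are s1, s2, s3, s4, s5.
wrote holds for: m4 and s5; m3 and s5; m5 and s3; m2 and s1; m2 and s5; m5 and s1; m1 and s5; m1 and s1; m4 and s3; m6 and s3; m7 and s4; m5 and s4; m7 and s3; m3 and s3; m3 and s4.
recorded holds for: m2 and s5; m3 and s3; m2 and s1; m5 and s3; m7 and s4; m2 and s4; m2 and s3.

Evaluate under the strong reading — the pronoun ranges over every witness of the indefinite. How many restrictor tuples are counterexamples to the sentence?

"it" takes "a song" as antecedent — a donkey pronoun bound across the clause boundary.
Strong reading: for every (m,s) with wrote(m,s), recorded(m,s).
Restrictor pairs: (m1,s1) ✗  (m1,s5) ✗  (m2,s1) ✓  (m2,s5) ✓  (m3,s3) ✓  (m3,s4) ✗  (m3,s5) ✗  (m4,s3) ✗  (m4,s5) ✗  (m5,s1) ✗  (m5,s3) ✓  (m5,s4) ✗  (m6,s3) ✗  (m7,s3) ✗  (m7,s4) ✓
Counterexamples (restrictor pairs failing the scope): 10.

10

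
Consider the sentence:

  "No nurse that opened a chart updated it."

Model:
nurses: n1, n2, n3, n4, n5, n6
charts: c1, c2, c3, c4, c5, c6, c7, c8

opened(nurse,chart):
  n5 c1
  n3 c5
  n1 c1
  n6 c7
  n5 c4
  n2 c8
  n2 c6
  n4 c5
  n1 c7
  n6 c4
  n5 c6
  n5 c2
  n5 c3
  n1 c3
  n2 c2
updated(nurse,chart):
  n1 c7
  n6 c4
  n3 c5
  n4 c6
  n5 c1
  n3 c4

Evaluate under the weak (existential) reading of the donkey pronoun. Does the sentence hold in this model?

"it" takes "a chart" as antecedent — a donkey pronoun bound across the clause boundary.
Truth condition: for no (n,c) with opened(n,c) does updated(n,c) hold.
Restrictor pairs — does the scope hold? (n1,c1):fails  (n1,c3):fails  (n1,c7):holds  (n2,c2):fails  (n2,c6):fails  (n2,c8):fails  (n3,c5):holds  (n4,c5):fails  (n5,c1):holds  (n5,c2):fails  (n5,c3):fails  (n5,c4):fails  (n5,c6):fails  (n6,c4):holds  (n6,c7):fails
Scope holds for 4 pair(s), so the sentence is false.

False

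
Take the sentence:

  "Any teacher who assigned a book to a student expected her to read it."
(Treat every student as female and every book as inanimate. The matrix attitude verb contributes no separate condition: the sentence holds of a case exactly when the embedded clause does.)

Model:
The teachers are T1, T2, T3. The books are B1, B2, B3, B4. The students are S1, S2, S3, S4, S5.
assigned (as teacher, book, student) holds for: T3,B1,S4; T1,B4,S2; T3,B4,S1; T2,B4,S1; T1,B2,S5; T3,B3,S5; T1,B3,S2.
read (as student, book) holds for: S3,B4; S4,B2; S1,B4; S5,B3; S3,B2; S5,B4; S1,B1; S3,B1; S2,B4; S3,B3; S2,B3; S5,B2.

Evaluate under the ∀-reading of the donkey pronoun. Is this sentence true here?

False

"her" takes "a student" as antecedent and "it" takes "a book"; both are donkey pronouns co-varying with the restrictor.
Strong reading: for every (t,b,s) with assigned(t,b,s), read(s,b).
Restrictor triples: (T1,B2,S5)→read(S5,B2) ✓  (T1,B3,S2)→read(S2,B3) ✓  (T1,B4,S2)→read(S2,B4) ✓  (T2,B4,S1)→read(S1,B4) ✓  (T3,B1,S4)→read(S4,B1) ✗  (T3,B3,S5)→read(S5,B3) ✓  (T3,B4,S1)→read(S1,B4) ✓
Counterexample: (T3,B1,S4) — read(S4,B1) does not hold.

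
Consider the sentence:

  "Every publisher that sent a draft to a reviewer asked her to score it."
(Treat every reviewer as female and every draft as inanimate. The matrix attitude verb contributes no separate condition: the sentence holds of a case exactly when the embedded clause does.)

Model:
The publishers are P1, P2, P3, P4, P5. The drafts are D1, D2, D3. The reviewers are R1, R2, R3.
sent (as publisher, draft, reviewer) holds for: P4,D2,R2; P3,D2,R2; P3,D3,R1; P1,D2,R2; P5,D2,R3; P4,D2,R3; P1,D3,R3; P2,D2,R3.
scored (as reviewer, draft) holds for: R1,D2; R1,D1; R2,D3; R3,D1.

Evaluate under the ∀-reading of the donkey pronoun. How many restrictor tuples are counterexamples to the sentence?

8

"her" takes "a reviewer" as antecedent and "it" takes "a draft"; both are donkey pronouns co-varying with the restrictor.
Strong reading: for every (p,d,r) with sent(p,d,r), scored(r,d).
Restrictor triples: (P1,D2,R2)→scored(R2,D2) ✗  (P1,D3,R3)→scored(R3,D3) ✗  (P2,D2,R3)→scored(R3,D2) ✗  (P3,D2,R2)→scored(R2,D2) ✗  (P3,D3,R1)→scored(R1,D3) ✗  (P4,D2,R2)→scored(R2,D2) ✗  (P4,D2,R3)→scored(R3,D2) ✗  (P5,D2,R3)→scored(R3,D2) ✗
Counterexamples (restrictor triples failing the scope): 8.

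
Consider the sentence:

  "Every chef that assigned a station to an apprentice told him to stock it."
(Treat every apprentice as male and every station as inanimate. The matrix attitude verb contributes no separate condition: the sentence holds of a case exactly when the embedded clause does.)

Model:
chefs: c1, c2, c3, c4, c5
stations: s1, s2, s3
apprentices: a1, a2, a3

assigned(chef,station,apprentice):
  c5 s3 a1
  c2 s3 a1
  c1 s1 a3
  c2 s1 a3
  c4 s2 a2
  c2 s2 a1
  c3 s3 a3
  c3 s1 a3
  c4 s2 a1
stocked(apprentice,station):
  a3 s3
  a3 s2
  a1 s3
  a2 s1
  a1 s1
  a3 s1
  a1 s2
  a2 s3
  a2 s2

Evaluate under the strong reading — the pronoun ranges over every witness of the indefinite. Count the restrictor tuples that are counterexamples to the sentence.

"him" takes "an apprentice" as antecedent and "it" takes "a station"; both are donkey pronouns co-varying with the restrictor.
Strong reading: for every (c,s,a) with assigned(c,s,a), stocked(a,s).
Restrictor triples: (c1,s1,a3)→stocked(a3,s1) ✓  (c2,s1,a3)→stocked(a3,s1) ✓  (c2,s2,a1)→stocked(a1,s2) ✓  (c2,s3,a1)→stocked(a1,s3) ✓  (c3,s1,a3)→stocked(a3,s1) ✓  (c3,s3,a3)→stocked(a3,s3) ✓  (c4,s2,a1)→stocked(a1,s2) ✓  (c4,s2,a2)→stocked(a2,s2) ✓  (c5,s3,a1)→stocked(a1,s3) ✓
Counterexamples (restrictor triples failing the scope): 0.

0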